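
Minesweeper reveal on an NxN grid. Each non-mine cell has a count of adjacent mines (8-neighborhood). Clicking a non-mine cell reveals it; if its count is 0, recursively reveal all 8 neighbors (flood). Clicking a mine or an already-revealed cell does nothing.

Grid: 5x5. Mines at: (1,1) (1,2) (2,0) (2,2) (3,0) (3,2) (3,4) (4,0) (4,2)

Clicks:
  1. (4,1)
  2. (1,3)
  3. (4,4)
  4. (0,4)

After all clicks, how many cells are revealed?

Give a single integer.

Answer: 8

Derivation:
Click 1 (4,1) count=4: revealed 1 new [(4,1)] -> total=1
Click 2 (1,3) count=2: revealed 1 new [(1,3)] -> total=2
Click 3 (4,4) count=1: revealed 1 new [(4,4)] -> total=3
Click 4 (0,4) count=0: revealed 5 new [(0,3) (0,4) (1,4) (2,3) (2,4)] -> total=8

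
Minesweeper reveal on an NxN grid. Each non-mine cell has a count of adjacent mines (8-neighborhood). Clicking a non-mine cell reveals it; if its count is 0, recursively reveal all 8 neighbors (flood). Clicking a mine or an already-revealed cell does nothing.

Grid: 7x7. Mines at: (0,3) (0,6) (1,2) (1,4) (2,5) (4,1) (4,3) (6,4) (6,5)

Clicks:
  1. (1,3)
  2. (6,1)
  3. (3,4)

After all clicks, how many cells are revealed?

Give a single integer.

Click 1 (1,3) count=3: revealed 1 new [(1,3)] -> total=1
Click 2 (6,1) count=0: revealed 8 new [(5,0) (5,1) (5,2) (5,3) (6,0) (6,1) (6,2) (6,3)] -> total=9
Click 3 (3,4) count=2: revealed 1 new [(3,4)] -> total=10

Answer: 10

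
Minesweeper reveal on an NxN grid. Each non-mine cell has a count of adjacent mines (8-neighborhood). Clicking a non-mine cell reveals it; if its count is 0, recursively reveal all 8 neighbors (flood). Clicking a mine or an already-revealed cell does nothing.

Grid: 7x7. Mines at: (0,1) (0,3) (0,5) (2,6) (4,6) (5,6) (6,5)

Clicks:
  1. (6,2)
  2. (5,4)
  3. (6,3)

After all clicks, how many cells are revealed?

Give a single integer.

Answer: 35

Derivation:
Click 1 (6,2) count=0: revealed 35 new [(1,0) (1,1) (1,2) (1,3) (1,4) (1,5) (2,0) (2,1) (2,2) (2,3) (2,4) (2,5) (3,0) (3,1) (3,2) (3,3) (3,4) (3,5) (4,0) (4,1) (4,2) (4,3) (4,4) (4,5) (5,0) (5,1) (5,2) (5,3) (5,4) (5,5) (6,0) (6,1) (6,2) (6,3) (6,4)] -> total=35
Click 2 (5,4) count=1: revealed 0 new [(none)] -> total=35
Click 3 (6,3) count=0: revealed 0 new [(none)] -> total=35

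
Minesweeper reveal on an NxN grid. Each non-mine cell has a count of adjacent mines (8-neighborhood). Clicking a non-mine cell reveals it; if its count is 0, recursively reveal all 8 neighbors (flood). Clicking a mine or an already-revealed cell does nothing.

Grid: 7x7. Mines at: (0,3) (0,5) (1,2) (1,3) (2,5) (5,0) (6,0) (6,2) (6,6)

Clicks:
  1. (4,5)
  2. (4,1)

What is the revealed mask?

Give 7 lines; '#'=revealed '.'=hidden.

Answer: ##.....
##.....
#####..
#######
#######
.######
...###.

Derivation:
Click 1 (4,5) count=0: revealed 32 new [(0,0) (0,1) (1,0) (1,1) (2,0) (2,1) (2,2) (2,3) (2,4) (3,0) (3,1) (3,2) (3,3) (3,4) (3,5) (3,6) (4,0) (4,1) (4,2) (4,3) (4,4) (4,5) (4,6) (5,1) (5,2) (5,3) (5,4) (5,5) (5,6) (6,3) (6,4) (6,5)] -> total=32
Click 2 (4,1) count=1: revealed 0 new [(none)] -> total=32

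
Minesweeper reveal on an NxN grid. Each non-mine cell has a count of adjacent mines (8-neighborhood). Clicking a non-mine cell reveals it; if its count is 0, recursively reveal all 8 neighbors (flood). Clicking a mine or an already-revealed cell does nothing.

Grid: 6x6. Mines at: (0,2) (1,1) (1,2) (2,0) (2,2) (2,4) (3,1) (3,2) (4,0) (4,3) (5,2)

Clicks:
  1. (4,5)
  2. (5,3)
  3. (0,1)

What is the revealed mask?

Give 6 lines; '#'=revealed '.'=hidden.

Click 1 (4,5) count=0: revealed 6 new [(3,4) (3,5) (4,4) (4,5) (5,4) (5,5)] -> total=6
Click 2 (5,3) count=2: revealed 1 new [(5,3)] -> total=7
Click 3 (0,1) count=3: revealed 1 new [(0,1)] -> total=8

Answer: .#....
......
......
....##
....##
...###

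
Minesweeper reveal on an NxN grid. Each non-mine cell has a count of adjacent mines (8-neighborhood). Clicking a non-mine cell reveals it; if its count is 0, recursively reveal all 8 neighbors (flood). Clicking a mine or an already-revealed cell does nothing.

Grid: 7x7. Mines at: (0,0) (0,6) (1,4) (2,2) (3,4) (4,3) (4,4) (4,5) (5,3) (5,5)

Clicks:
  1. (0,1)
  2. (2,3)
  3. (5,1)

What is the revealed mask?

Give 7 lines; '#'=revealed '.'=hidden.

Answer: .#.....
##.....
##.#...
###....
###....
###....
###....

Derivation:
Click 1 (0,1) count=1: revealed 1 new [(0,1)] -> total=1
Click 2 (2,3) count=3: revealed 1 new [(2,3)] -> total=2
Click 3 (5,1) count=0: revealed 16 new [(1,0) (1,1) (2,0) (2,1) (3,0) (3,1) (3,2) (4,0) (4,1) (4,2) (5,0) (5,1) (5,2) (6,0) (6,1) (6,2)] -> total=18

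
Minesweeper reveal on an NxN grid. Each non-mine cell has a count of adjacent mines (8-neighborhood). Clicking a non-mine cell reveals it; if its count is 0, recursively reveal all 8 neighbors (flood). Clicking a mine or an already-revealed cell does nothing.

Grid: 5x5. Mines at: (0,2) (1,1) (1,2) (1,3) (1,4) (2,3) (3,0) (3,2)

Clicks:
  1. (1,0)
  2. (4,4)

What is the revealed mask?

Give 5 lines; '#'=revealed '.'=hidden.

Click 1 (1,0) count=1: revealed 1 new [(1,0)] -> total=1
Click 2 (4,4) count=0: revealed 4 new [(3,3) (3,4) (4,3) (4,4)] -> total=5

Answer: .....
#....
.....
...##
...##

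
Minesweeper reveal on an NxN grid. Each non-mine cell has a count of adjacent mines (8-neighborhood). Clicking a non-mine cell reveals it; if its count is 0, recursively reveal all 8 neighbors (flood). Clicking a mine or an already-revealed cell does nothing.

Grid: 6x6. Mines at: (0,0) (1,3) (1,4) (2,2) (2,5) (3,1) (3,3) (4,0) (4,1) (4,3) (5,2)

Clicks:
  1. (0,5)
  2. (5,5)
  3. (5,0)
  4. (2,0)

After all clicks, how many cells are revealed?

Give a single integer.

Click 1 (0,5) count=1: revealed 1 new [(0,5)] -> total=1
Click 2 (5,5) count=0: revealed 6 new [(3,4) (3,5) (4,4) (4,5) (5,4) (5,5)] -> total=7
Click 3 (5,0) count=2: revealed 1 new [(5,0)] -> total=8
Click 4 (2,0) count=1: revealed 1 new [(2,0)] -> total=9

Answer: 9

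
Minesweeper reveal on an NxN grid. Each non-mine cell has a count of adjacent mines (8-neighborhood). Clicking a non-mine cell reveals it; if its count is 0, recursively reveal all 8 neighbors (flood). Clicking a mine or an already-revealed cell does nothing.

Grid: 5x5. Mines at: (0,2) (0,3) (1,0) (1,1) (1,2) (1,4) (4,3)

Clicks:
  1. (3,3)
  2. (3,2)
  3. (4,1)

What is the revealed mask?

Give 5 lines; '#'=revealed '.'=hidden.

Answer: .....
.....
###..
####.
###..

Derivation:
Click 1 (3,3) count=1: revealed 1 new [(3,3)] -> total=1
Click 2 (3,2) count=1: revealed 1 new [(3,2)] -> total=2
Click 3 (4,1) count=0: revealed 8 new [(2,0) (2,1) (2,2) (3,0) (3,1) (4,0) (4,1) (4,2)] -> total=10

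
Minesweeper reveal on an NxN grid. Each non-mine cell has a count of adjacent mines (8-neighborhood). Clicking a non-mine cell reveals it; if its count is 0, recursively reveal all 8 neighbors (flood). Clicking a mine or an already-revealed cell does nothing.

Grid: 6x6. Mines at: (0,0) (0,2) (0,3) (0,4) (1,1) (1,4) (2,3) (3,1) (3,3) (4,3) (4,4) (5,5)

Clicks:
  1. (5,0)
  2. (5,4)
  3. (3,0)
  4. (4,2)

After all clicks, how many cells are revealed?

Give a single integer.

Answer: 8

Derivation:
Click 1 (5,0) count=0: revealed 6 new [(4,0) (4,1) (4,2) (5,0) (5,1) (5,2)] -> total=6
Click 2 (5,4) count=3: revealed 1 new [(5,4)] -> total=7
Click 3 (3,0) count=1: revealed 1 new [(3,0)] -> total=8
Click 4 (4,2) count=3: revealed 0 new [(none)] -> total=8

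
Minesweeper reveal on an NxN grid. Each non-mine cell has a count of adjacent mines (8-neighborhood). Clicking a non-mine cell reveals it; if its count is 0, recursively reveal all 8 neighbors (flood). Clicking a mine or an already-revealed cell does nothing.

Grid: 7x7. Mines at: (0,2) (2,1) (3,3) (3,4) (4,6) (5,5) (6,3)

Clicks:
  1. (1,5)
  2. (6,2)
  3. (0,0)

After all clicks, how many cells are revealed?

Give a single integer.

Click 1 (1,5) count=0: revealed 14 new [(0,3) (0,4) (0,5) (0,6) (1,3) (1,4) (1,5) (1,6) (2,3) (2,4) (2,5) (2,6) (3,5) (3,6)] -> total=14
Click 2 (6,2) count=1: revealed 1 new [(6,2)] -> total=15
Click 3 (0,0) count=0: revealed 4 new [(0,0) (0,1) (1,0) (1,1)] -> total=19

Answer: 19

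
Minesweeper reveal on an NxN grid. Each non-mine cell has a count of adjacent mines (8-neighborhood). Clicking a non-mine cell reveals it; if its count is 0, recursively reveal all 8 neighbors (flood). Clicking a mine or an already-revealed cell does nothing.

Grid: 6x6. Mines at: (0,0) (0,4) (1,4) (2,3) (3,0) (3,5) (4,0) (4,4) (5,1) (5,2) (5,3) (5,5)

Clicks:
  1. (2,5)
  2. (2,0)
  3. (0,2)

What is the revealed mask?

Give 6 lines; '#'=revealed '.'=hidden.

Click 1 (2,5) count=2: revealed 1 new [(2,5)] -> total=1
Click 2 (2,0) count=1: revealed 1 new [(2,0)] -> total=2
Click 3 (0,2) count=0: revealed 6 new [(0,1) (0,2) (0,3) (1,1) (1,2) (1,3)] -> total=8

Answer: .###..
.###..
#....#
......
......
......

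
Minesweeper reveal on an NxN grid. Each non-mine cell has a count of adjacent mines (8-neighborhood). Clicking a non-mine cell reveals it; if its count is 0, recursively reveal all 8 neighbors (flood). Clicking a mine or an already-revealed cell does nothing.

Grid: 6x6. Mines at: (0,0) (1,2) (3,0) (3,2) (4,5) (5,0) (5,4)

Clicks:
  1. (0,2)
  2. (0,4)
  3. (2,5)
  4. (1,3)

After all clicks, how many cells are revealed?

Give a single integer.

Click 1 (0,2) count=1: revealed 1 new [(0,2)] -> total=1
Click 2 (0,4) count=0: revealed 12 new [(0,3) (0,4) (0,5) (1,3) (1,4) (1,5) (2,3) (2,4) (2,5) (3,3) (3,4) (3,5)] -> total=13
Click 3 (2,5) count=0: revealed 0 new [(none)] -> total=13
Click 4 (1,3) count=1: revealed 0 new [(none)] -> total=13

Answer: 13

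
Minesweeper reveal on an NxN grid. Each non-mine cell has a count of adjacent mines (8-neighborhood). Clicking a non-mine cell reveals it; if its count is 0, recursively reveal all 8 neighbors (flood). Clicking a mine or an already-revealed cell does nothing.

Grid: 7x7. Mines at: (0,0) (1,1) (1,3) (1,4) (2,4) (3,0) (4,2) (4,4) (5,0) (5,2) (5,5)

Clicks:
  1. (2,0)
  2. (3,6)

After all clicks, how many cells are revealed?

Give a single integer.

Click 1 (2,0) count=2: revealed 1 new [(2,0)] -> total=1
Click 2 (3,6) count=0: revealed 10 new [(0,5) (0,6) (1,5) (1,6) (2,5) (2,6) (3,5) (3,6) (4,5) (4,6)] -> total=11

Answer: 11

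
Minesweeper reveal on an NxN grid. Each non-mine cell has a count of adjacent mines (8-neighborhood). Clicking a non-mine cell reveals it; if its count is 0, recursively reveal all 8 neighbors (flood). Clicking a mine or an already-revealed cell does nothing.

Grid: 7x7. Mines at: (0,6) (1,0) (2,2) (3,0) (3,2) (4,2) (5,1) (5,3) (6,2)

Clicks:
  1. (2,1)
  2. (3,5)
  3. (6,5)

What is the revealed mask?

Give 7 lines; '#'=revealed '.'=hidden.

Answer: .#####.
.######
.#.####
...####
...####
....###
....###

Derivation:
Click 1 (2,1) count=4: revealed 1 new [(2,1)] -> total=1
Click 2 (3,5) count=0: revealed 29 new [(0,1) (0,2) (0,3) (0,4) (0,5) (1,1) (1,2) (1,3) (1,4) (1,5) (1,6) (2,3) (2,4) (2,5) (2,6) (3,3) (3,4) (3,5) (3,6) (4,3) (4,4) (4,5) (4,6) (5,4) (5,5) (5,6) (6,4) (6,5) (6,6)] -> total=30
Click 3 (6,5) count=0: revealed 0 new [(none)] -> total=30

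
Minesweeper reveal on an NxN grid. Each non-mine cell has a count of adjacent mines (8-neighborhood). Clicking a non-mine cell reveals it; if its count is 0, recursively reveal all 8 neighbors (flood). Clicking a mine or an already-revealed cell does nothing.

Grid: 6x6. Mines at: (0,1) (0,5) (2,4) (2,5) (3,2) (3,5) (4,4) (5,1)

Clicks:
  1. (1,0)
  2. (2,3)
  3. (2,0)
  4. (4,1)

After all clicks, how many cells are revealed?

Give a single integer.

Click 1 (1,0) count=1: revealed 1 new [(1,0)] -> total=1
Click 2 (2,3) count=2: revealed 1 new [(2,3)] -> total=2
Click 3 (2,0) count=0: revealed 7 new [(1,1) (2,0) (2,1) (3,0) (3,1) (4,0) (4,1)] -> total=9
Click 4 (4,1) count=2: revealed 0 new [(none)] -> total=9

Answer: 9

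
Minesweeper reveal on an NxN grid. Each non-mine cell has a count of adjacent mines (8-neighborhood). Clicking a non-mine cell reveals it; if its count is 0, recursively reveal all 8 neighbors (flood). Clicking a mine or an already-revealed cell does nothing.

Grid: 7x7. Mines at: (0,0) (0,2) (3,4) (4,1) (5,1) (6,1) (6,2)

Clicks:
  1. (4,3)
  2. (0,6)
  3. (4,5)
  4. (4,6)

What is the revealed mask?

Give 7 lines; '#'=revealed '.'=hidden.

Click 1 (4,3) count=1: revealed 1 new [(4,3)] -> total=1
Click 2 (0,6) count=0: revealed 25 new [(0,3) (0,4) (0,5) (0,6) (1,3) (1,4) (1,5) (1,6) (2,3) (2,4) (2,5) (2,6) (3,5) (3,6) (4,4) (4,5) (4,6) (5,3) (5,4) (5,5) (5,6) (6,3) (6,4) (6,5) (6,6)] -> total=26
Click 3 (4,5) count=1: revealed 0 new [(none)] -> total=26
Click 4 (4,6) count=0: revealed 0 new [(none)] -> total=26

Answer: ...####
...####
...####
.....##
...####
...####
...####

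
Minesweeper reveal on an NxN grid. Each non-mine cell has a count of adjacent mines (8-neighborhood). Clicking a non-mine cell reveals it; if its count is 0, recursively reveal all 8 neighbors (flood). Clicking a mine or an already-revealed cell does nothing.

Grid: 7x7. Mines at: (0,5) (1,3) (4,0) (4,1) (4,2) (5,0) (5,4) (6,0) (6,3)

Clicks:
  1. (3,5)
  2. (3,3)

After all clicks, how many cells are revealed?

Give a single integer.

Click 1 (3,5) count=0: revealed 19 new [(1,4) (1,5) (1,6) (2,3) (2,4) (2,5) (2,6) (3,3) (3,4) (3,5) (3,6) (4,3) (4,4) (4,5) (4,6) (5,5) (5,6) (6,5) (6,6)] -> total=19
Click 2 (3,3) count=1: revealed 0 new [(none)] -> total=19

Answer: 19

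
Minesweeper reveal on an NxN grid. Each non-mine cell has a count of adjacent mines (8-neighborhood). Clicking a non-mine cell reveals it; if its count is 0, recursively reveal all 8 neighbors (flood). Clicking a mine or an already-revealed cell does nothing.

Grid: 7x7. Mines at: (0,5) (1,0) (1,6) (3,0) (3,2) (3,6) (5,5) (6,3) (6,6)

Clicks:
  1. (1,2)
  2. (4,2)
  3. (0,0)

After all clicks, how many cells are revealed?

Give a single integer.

Click 1 (1,2) count=0: revealed 20 new [(0,1) (0,2) (0,3) (0,4) (1,1) (1,2) (1,3) (1,4) (1,5) (2,1) (2,2) (2,3) (2,4) (2,5) (3,3) (3,4) (3,5) (4,3) (4,4) (4,5)] -> total=20
Click 2 (4,2) count=1: revealed 1 new [(4,2)] -> total=21
Click 3 (0,0) count=1: revealed 1 new [(0,0)] -> total=22

Answer: 22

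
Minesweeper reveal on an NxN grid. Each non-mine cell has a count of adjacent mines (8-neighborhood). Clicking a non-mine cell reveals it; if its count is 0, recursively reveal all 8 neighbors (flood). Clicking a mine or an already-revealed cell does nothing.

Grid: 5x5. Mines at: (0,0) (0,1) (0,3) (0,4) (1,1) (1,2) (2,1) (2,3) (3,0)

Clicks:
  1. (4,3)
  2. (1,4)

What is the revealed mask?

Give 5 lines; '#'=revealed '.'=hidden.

Click 1 (4,3) count=0: revealed 8 new [(3,1) (3,2) (3,3) (3,4) (4,1) (4,2) (4,3) (4,4)] -> total=8
Click 2 (1,4) count=3: revealed 1 new [(1,4)] -> total=9

Answer: .....
....#
.....
.####
.####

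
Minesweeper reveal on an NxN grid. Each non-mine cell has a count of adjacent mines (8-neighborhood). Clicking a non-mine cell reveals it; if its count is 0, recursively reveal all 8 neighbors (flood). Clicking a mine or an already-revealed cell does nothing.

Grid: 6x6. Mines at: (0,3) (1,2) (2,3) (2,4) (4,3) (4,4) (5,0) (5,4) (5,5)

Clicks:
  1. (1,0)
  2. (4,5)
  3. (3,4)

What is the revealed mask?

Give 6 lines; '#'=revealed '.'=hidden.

Answer: ##....
##....
###...
###.#.
###..#
......

Derivation:
Click 1 (1,0) count=0: revealed 13 new [(0,0) (0,1) (1,0) (1,1) (2,0) (2,1) (2,2) (3,0) (3,1) (3,2) (4,0) (4,1) (4,2)] -> total=13
Click 2 (4,5) count=3: revealed 1 new [(4,5)] -> total=14
Click 3 (3,4) count=4: revealed 1 new [(3,4)] -> total=15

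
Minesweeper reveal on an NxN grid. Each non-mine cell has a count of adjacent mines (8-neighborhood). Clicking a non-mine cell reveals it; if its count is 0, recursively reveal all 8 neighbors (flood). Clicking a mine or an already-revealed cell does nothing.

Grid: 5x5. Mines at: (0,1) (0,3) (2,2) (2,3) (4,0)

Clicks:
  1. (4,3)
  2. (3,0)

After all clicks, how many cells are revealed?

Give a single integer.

Click 1 (4,3) count=0: revealed 8 new [(3,1) (3,2) (3,3) (3,4) (4,1) (4,2) (4,3) (4,4)] -> total=8
Click 2 (3,0) count=1: revealed 1 new [(3,0)] -> total=9

Answer: 9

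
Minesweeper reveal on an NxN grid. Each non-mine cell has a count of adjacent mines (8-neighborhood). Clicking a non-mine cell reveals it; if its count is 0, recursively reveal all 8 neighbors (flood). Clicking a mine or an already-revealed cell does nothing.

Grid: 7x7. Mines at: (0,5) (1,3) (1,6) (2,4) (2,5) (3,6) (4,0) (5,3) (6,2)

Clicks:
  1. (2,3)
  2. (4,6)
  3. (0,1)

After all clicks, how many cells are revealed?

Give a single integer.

Click 1 (2,3) count=2: revealed 1 new [(2,3)] -> total=1
Click 2 (4,6) count=1: revealed 1 new [(4,6)] -> total=2
Click 3 (0,1) count=0: revealed 16 new [(0,0) (0,1) (0,2) (1,0) (1,1) (1,2) (2,0) (2,1) (2,2) (3,0) (3,1) (3,2) (3,3) (4,1) (4,2) (4,3)] -> total=18

Answer: 18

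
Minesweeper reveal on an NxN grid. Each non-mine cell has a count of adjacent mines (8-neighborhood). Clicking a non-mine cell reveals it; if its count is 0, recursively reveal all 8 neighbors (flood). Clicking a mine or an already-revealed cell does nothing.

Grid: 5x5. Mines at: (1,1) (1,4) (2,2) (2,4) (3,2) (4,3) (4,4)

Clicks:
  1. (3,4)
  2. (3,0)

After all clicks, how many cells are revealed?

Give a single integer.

Click 1 (3,4) count=3: revealed 1 new [(3,4)] -> total=1
Click 2 (3,0) count=0: revealed 6 new [(2,0) (2,1) (3,0) (3,1) (4,0) (4,1)] -> total=7

Answer: 7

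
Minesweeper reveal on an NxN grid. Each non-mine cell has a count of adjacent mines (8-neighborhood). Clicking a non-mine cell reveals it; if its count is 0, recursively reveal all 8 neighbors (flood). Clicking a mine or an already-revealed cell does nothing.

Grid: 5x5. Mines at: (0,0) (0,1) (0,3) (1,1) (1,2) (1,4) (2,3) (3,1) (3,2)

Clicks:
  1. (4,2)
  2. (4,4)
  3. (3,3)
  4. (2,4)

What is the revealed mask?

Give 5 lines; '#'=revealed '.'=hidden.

Answer: .....
.....
....#
...##
..###

Derivation:
Click 1 (4,2) count=2: revealed 1 new [(4,2)] -> total=1
Click 2 (4,4) count=0: revealed 4 new [(3,3) (3,4) (4,3) (4,4)] -> total=5
Click 3 (3,3) count=2: revealed 0 new [(none)] -> total=5
Click 4 (2,4) count=2: revealed 1 new [(2,4)] -> total=6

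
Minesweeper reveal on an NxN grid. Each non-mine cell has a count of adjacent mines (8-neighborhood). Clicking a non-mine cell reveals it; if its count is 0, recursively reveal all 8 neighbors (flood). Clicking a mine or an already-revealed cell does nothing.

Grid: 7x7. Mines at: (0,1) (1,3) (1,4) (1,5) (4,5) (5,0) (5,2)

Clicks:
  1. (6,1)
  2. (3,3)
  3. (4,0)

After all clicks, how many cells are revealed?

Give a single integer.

Click 1 (6,1) count=2: revealed 1 new [(6,1)] -> total=1
Click 2 (3,3) count=0: revealed 18 new [(1,0) (1,1) (1,2) (2,0) (2,1) (2,2) (2,3) (2,4) (3,0) (3,1) (3,2) (3,3) (3,4) (4,0) (4,1) (4,2) (4,3) (4,4)] -> total=19
Click 3 (4,0) count=1: revealed 0 new [(none)] -> total=19

Answer: 19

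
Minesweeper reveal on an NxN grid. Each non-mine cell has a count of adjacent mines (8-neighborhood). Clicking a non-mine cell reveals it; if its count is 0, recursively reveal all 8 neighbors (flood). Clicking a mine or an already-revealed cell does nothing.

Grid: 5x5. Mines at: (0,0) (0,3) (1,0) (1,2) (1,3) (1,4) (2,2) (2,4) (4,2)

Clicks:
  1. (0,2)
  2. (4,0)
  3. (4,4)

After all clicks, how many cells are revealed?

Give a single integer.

Answer: 11

Derivation:
Click 1 (0,2) count=3: revealed 1 new [(0,2)] -> total=1
Click 2 (4,0) count=0: revealed 6 new [(2,0) (2,1) (3,0) (3,1) (4,0) (4,1)] -> total=7
Click 3 (4,4) count=0: revealed 4 new [(3,3) (3,4) (4,3) (4,4)] -> total=11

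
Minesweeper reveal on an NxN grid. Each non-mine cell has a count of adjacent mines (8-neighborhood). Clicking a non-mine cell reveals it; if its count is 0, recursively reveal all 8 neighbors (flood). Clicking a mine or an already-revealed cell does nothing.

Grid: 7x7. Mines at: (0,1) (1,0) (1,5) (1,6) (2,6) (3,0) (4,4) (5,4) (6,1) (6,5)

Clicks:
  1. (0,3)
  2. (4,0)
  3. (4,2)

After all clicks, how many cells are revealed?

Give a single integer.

Answer: 22

Derivation:
Click 1 (0,3) count=0: revealed 21 new [(0,2) (0,3) (0,4) (1,1) (1,2) (1,3) (1,4) (2,1) (2,2) (2,3) (2,4) (3,1) (3,2) (3,3) (3,4) (4,1) (4,2) (4,3) (5,1) (5,2) (5,3)] -> total=21
Click 2 (4,0) count=1: revealed 1 new [(4,0)] -> total=22
Click 3 (4,2) count=0: revealed 0 new [(none)] -> total=22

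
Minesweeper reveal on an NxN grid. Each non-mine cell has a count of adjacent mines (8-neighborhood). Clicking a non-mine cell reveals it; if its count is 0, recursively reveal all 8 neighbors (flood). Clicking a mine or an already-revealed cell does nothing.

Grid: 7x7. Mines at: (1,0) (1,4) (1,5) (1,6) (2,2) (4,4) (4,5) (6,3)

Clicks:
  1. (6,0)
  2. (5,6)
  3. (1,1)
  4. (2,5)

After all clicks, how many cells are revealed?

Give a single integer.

Answer: 20

Derivation:
Click 1 (6,0) count=0: revealed 17 new [(2,0) (2,1) (3,0) (3,1) (3,2) (3,3) (4,0) (4,1) (4,2) (4,3) (5,0) (5,1) (5,2) (5,3) (6,0) (6,1) (6,2)] -> total=17
Click 2 (5,6) count=1: revealed 1 new [(5,6)] -> total=18
Click 3 (1,1) count=2: revealed 1 new [(1,1)] -> total=19
Click 4 (2,5) count=3: revealed 1 new [(2,5)] -> total=20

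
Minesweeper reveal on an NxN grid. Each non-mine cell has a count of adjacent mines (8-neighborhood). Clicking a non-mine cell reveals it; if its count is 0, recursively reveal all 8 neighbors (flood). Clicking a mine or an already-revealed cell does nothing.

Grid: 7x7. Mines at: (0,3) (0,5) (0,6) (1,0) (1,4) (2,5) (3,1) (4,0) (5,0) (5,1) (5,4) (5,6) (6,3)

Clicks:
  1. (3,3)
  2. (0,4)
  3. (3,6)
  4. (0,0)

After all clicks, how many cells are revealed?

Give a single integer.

Click 1 (3,3) count=0: revealed 9 new [(2,2) (2,3) (2,4) (3,2) (3,3) (3,4) (4,2) (4,3) (4,4)] -> total=9
Click 2 (0,4) count=3: revealed 1 new [(0,4)] -> total=10
Click 3 (3,6) count=1: revealed 1 new [(3,6)] -> total=11
Click 4 (0,0) count=1: revealed 1 new [(0,0)] -> total=12

Answer: 12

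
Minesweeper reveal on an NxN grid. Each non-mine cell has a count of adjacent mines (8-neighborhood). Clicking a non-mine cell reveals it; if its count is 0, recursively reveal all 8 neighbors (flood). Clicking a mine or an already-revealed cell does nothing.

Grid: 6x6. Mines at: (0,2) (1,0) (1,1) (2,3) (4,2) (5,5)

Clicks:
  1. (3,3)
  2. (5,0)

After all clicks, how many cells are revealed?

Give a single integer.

Click 1 (3,3) count=2: revealed 1 new [(3,3)] -> total=1
Click 2 (5,0) count=0: revealed 8 new [(2,0) (2,1) (3,0) (3,1) (4,0) (4,1) (5,0) (5,1)] -> total=9

Answer: 9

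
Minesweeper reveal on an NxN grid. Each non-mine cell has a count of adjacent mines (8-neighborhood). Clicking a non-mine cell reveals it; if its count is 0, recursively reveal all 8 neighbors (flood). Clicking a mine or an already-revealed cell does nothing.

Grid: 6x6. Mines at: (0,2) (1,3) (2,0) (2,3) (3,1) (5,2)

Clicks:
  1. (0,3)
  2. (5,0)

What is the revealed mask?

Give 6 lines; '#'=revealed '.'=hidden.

Answer: ...#..
......
......
......
##....
##....

Derivation:
Click 1 (0,3) count=2: revealed 1 new [(0,3)] -> total=1
Click 2 (5,0) count=0: revealed 4 new [(4,0) (4,1) (5,0) (5,1)] -> total=5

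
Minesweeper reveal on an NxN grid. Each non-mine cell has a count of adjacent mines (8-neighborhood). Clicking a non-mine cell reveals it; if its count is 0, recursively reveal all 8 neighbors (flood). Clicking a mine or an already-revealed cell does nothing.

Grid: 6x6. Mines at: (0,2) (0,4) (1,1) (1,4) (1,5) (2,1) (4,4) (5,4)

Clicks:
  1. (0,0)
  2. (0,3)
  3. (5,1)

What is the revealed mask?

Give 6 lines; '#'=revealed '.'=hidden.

Answer: #..#..
......
......
####..
####..
####..

Derivation:
Click 1 (0,0) count=1: revealed 1 new [(0,0)] -> total=1
Click 2 (0,3) count=3: revealed 1 new [(0,3)] -> total=2
Click 3 (5,1) count=0: revealed 12 new [(3,0) (3,1) (3,2) (3,3) (4,0) (4,1) (4,2) (4,3) (5,0) (5,1) (5,2) (5,3)] -> total=14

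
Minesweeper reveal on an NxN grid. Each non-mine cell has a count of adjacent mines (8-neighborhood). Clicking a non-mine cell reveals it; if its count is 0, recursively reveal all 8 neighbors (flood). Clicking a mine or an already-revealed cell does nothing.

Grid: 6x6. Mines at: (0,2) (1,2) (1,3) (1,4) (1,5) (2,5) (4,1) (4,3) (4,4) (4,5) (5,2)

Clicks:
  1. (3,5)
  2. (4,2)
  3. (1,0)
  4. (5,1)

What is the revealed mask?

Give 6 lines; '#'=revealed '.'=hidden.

Answer: ##....
##....
##....
##...#
..#...
.#....

Derivation:
Click 1 (3,5) count=3: revealed 1 new [(3,5)] -> total=1
Click 2 (4,2) count=3: revealed 1 new [(4,2)] -> total=2
Click 3 (1,0) count=0: revealed 8 new [(0,0) (0,1) (1,0) (1,1) (2,0) (2,1) (3,0) (3,1)] -> total=10
Click 4 (5,1) count=2: revealed 1 new [(5,1)] -> total=11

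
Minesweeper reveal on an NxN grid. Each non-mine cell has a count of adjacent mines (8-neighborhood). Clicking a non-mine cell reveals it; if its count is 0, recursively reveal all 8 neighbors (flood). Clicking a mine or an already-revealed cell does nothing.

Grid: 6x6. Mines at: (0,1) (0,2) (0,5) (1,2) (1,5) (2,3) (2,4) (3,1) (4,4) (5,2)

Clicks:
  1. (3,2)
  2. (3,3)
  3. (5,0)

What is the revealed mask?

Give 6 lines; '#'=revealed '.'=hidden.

Answer: ......
......
......
..##..
##....
##....

Derivation:
Click 1 (3,2) count=2: revealed 1 new [(3,2)] -> total=1
Click 2 (3,3) count=3: revealed 1 new [(3,3)] -> total=2
Click 3 (5,0) count=0: revealed 4 new [(4,0) (4,1) (5,0) (5,1)] -> total=6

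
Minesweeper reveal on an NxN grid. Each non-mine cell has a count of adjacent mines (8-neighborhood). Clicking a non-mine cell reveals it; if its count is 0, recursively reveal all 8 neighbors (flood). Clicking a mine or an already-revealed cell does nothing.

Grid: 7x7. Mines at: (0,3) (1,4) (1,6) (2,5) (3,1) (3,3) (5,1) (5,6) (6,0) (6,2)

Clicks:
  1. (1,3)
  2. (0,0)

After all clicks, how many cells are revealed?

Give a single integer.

Click 1 (1,3) count=2: revealed 1 new [(1,3)] -> total=1
Click 2 (0,0) count=0: revealed 9 new [(0,0) (0,1) (0,2) (1,0) (1,1) (1,2) (2,0) (2,1) (2,2)] -> total=10

Answer: 10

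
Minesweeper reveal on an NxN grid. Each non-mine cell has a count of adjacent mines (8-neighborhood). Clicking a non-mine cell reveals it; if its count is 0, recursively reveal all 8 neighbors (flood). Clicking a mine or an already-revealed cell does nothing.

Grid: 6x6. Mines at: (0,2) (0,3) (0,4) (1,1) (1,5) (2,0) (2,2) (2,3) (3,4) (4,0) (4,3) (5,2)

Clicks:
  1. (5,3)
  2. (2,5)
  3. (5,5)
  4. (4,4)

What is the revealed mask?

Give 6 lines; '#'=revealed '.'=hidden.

Answer: ......
......
.....#
......
....##
...###

Derivation:
Click 1 (5,3) count=2: revealed 1 new [(5,3)] -> total=1
Click 2 (2,5) count=2: revealed 1 new [(2,5)] -> total=2
Click 3 (5,5) count=0: revealed 4 new [(4,4) (4,5) (5,4) (5,5)] -> total=6
Click 4 (4,4) count=2: revealed 0 new [(none)] -> total=6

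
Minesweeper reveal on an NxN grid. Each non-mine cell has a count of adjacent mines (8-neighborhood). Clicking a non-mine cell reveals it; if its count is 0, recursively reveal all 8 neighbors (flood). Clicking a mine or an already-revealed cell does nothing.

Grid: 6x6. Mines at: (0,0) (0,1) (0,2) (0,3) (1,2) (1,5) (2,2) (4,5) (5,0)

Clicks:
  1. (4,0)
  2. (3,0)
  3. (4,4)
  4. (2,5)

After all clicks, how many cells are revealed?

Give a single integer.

Click 1 (4,0) count=1: revealed 1 new [(4,0)] -> total=1
Click 2 (3,0) count=0: revealed 7 new [(1,0) (1,1) (2,0) (2,1) (3,0) (3,1) (4,1)] -> total=8
Click 3 (4,4) count=1: revealed 1 new [(4,4)] -> total=9
Click 4 (2,5) count=1: revealed 1 new [(2,5)] -> total=10

Answer: 10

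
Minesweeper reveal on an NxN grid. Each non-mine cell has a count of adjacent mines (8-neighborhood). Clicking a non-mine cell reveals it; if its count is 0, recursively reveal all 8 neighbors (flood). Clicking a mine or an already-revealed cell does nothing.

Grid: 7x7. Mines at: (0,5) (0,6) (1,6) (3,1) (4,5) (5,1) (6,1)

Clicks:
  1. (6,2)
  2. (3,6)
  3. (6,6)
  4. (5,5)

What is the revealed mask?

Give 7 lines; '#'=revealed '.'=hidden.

Answer: #####..
######.
######.
..#####
..###..
..#####
..#####

Derivation:
Click 1 (6,2) count=2: revealed 1 new [(6,2)] -> total=1
Click 2 (3,6) count=1: revealed 1 new [(3,6)] -> total=2
Click 3 (6,6) count=0: revealed 33 new [(0,0) (0,1) (0,2) (0,3) (0,4) (1,0) (1,1) (1,2) (1,3) (1,4) (1,5) (2,0) (2,1) (2,2) (2,3) (2,4) (2,5) (3,2) (3,3) (3,4) (3,5) (4,2) (4,3) (4,4) (5,2) (5,3) (5,4) (5,5) (5,6) (6,3) (6,4) (6,5) (6,6)] -> total=35
Click 4 (5,5) count=1: revealed 0 new [(none)] -> total=35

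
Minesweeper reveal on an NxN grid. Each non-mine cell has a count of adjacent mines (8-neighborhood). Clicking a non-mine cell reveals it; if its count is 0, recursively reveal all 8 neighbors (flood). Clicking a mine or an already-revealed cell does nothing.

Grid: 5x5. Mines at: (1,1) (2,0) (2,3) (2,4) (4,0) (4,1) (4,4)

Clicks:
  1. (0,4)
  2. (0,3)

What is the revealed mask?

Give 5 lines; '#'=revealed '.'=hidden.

Click 1 (0,4) count=0: revealed 6 new [(0,2) (0,3) (0,4) (1,2) (1,3) (1,4)] -> total=6
Click 2 (0,3) count=0: revealed 0 new [(none)] -> total=6

Answer: ..###
..###
.....
.....
.....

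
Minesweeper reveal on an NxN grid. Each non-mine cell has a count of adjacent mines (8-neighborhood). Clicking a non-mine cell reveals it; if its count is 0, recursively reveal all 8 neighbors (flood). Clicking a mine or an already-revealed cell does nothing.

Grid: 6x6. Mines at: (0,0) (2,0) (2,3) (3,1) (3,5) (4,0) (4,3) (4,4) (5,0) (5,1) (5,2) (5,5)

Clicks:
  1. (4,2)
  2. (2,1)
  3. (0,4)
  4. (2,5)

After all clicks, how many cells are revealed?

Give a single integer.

Click 1 (4,2) count=4: revealed 1 new [(4,2)] -> total=1
Click 2 (2,1) count=2: revealed 1 new [(2,1)] -> total=2
Click 3 (0,4) count=0: revealed 12 new [(0,1) (0,2) (0,3) (0,4) (0,5) (1,1) (1,2) (1,3) (1,4) (1,5) (2,4) (2,5)] -> total=14
Click 4 (2,5) count=1: revealed 0 new [(none)] -> total=14

Answer: 14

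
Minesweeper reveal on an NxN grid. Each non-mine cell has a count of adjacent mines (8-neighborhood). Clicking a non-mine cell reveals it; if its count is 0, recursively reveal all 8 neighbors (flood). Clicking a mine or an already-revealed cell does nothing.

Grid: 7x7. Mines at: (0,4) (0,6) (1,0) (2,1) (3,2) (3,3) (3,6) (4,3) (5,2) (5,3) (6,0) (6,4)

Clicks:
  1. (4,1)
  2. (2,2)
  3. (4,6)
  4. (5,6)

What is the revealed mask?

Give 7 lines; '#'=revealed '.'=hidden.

Click 1 (4,1) count=2: revealed 1 new [(4,1)] -> total=1
Click 2 (2,2) count=3: revealed 1 new [(2,2)] -> total=2
Click 3 (4,6) count=1: revealed 1 new [(4,6)] -> total=3
Click 4 (5,6) count=0: revealed 5 new [(4,5) (5,5) (5,6) (6,5) (6,6)] -> total=8

Answer: .......
.......
..#....
.......
.#...##
.....##
.....##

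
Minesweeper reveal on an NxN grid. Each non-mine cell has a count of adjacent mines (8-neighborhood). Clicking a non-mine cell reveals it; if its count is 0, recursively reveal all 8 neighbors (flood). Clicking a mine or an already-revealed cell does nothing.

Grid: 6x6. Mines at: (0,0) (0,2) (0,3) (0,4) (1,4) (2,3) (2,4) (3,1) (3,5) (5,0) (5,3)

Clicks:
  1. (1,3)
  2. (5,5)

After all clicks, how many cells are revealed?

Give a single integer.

Click 1 (1,3) count=6: revealed 1 new [(1,3)] -> total=1
Click 2 (5,5) count=0: revealed 4 new [(4,4) (4,5) (5,4) (5,5)] -> total=5

Answer: 5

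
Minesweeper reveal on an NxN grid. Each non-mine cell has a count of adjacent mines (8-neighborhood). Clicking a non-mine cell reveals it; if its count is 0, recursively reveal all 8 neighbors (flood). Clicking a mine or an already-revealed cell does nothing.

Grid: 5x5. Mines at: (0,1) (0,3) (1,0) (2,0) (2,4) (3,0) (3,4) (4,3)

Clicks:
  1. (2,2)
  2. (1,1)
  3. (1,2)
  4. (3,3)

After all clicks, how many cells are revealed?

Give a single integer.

Answer: 9

Derivation:
Click 1 (2,2) count=0: revealed 9 new [(1,1) (1,2) (1,3) (2,1) (2,2) (2,3) (3,1) (3,2) (3,3)] -> total=9
Click 2 (1,1) count=3: revealed 0 new [(none)] -> total=9
Click 3 (1,2) count=2: revealed 0 new [(none)] -> total=9
Click 4 (3,3) count=3: revealed 0 new [(none)] -> total=9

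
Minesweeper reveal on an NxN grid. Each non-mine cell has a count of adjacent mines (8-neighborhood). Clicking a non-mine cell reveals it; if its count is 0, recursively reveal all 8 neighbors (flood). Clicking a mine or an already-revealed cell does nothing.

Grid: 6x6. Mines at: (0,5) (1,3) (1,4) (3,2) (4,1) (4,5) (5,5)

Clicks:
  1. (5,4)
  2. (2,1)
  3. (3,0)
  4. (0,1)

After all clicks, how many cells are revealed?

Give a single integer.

Click 1 (5,4) count=2: revealed 1 new [(5,4)] -> total=1
Click 2 (2,1) count=1: revealed 1 new [(2,1)] -> total=2
Click 3 (3,0) count=1: revealed 1 new [(3,0)] -> total=3
Click 4 (0,1) count=0: revealed 9 new [(0,0) (0,1) (0,2) (1,0) (1,1) (1,2) (2,0) (2,2) (3,1)] -> total=12

Answer: 12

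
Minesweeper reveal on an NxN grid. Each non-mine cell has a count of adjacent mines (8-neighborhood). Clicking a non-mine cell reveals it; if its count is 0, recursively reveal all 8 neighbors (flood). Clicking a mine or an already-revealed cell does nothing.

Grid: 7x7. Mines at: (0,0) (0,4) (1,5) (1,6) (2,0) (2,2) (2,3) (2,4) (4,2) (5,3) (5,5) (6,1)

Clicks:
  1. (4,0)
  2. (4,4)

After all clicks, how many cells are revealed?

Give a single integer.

Answer: 7

Derivation:
Click 1 (4,0) count=0: revealed 6 new [(3,0) (3,1) (4,0) (4,1) (5,0) (5,1)] -> total=6
Click 2 (4,4) count=2: revealed 1 new [(4,4)] -> total=7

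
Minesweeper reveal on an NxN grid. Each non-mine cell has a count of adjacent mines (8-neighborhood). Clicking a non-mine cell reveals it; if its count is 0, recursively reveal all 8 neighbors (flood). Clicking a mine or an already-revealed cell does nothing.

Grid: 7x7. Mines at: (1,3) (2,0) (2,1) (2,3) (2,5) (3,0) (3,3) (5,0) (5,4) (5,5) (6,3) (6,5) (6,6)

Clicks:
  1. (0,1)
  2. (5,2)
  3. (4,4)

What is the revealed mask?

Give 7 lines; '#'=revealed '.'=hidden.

Answer: ###....
###....
.......
.......
....#..
..#....
.......

Derivation:
Click 1 (0,1) count=0: revealed 6 new [(0,0) (0,1) (0,2) (1,0) (1,1) (1,2)] -> total=6
Click 2 (5,2) count=1: revealed 1 new [(5,2)] -> total=7
Click 3 (4,4) count=3: revealed 1 new [(4,4)] -> total=8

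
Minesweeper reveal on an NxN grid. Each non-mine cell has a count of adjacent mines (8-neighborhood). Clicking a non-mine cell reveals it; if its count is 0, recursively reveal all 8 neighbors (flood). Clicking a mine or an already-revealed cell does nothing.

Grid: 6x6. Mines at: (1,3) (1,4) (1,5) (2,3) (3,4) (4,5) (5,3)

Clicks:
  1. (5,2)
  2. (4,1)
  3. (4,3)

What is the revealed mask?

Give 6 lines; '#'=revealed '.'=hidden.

Answer: ###...
###...
###...
###...
####..
###...

Derivation:
Click 1 (5,2) count=1: revealed 1 new [(5,2)] -> total=1
Click 2 (4,1) count=0: revealed 17 new [(0,0) (0,1) (0,2) (1,0) (1,1) (1,2) (2,0) (2,1) (2,2) (3,0) (3,1) (3,2) (4,0) (4,1) (4,2) (5,0) (5,1)] -> total=18
Click 3 (4,3) count=2: revealed 1 new [(4,3)] -> total=19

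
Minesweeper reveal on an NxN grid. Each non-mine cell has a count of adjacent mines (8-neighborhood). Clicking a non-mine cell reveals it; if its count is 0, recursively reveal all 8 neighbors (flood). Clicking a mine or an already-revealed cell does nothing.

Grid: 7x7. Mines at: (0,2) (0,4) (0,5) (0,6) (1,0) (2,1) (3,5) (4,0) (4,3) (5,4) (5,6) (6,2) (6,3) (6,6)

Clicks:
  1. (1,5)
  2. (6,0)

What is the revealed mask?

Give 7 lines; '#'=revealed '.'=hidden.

Answer: .......
.....#.
.......
.......
.......
##.....
##.....

Derivation:
Click 1 (1,5) count=3: revealed 1 new [(1,5)] -> total=1
Click 2 (6,0) count=0: revealed 4 new [(5,0) (5,1) (6,0) (6,1)] -> total=5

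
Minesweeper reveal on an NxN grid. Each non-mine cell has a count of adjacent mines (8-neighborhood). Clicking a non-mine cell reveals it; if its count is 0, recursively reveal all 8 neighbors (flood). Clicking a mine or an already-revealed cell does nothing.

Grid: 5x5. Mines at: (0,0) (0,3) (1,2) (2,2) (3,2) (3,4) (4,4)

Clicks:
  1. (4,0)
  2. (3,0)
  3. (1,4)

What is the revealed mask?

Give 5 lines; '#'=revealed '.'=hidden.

Answer: .....
##..#
##...
##...
##...

Derivation:
Click 1 (4,0) count=0: revealed 8 new [(1,0) (1,1) (2,0) (2,1) (3,0) (3,1) (4,0) (4,1)] -> total=8
Click 2 (3,0) count=0: revealed 0 new [(none)] -> total=8
Click 3 (1,4) count=1: revealed 1 new [(1,4)] -> total=9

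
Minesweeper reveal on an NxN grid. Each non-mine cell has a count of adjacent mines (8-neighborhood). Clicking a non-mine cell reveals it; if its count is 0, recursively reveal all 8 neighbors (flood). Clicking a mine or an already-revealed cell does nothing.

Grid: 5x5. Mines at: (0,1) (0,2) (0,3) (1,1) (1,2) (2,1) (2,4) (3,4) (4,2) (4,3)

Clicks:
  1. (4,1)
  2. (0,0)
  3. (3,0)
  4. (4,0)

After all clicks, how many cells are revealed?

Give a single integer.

Answer: 5

Derivation:
Click 1 (4,1) count=1: revealed 1 new [(4,1)] -> total=1
Click 2 (0,0) count=2: revealed 1 new [(0,0)] -> total=2
Click 3 (3,0) count=1: revealed 1 new [(3,0)] -> total=3
Click 4 (4,0) count=0: revealed 2 new [(3,1) (4,0)] -> total=5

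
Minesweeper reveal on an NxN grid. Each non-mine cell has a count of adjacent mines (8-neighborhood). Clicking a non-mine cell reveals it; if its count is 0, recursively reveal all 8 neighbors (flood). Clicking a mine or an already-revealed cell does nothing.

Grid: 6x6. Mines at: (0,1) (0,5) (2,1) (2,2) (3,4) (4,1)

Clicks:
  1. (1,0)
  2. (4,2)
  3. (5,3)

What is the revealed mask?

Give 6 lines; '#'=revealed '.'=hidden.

Answer: ......
#.....
......
......
..####
..####

Derivation:
Click 1 (1,0) count=2: revealed 1 new [(1,0)] -> total=1
Click 2 (4,2) count=1: revealed 1 new [(4,2)] -> total=2
Click 3 (5,3) count=0: revealed 7 new [(4,3) (4,4) (4,5) (5,2) (5,3) (5,4) (5,5)] -> total=9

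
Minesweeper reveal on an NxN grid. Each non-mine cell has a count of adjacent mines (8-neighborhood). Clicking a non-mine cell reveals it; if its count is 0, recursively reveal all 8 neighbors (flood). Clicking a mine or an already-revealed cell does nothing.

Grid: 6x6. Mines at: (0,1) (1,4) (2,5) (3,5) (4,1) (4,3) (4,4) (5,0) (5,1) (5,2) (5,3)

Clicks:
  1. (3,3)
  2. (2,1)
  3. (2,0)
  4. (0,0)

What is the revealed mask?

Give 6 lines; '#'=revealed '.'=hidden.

Answer: #.....
####..
####..
####..
......
......

Derivation:
Click 1 (3,3) count=2: revealed 1 new [(3,3)] -> total=1
Click 2 (2,1) count=0: revealed 11 new [(1,0) (1,1) (1,2) (1,3) (2,0) (2,1) (2,2) (2,3) (3,0) (3,1) (3,2)] -> total=12
Click 3 (2,0) count=0: revealed 0 new [(none)] -> total=12
Click 4 (0,0) count=1: revealed 1 new [(0,0)] -> total=13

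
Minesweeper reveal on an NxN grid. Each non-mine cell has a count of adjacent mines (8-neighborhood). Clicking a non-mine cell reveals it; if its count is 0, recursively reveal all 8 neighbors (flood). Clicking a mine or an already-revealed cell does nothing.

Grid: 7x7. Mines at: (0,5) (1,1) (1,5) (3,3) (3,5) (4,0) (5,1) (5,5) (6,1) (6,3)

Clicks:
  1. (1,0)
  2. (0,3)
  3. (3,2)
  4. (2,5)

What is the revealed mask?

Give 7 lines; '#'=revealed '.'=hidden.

Answer: ..###..
#.###..
..####.
..#....
.......
.......
.......

Derivation:
Click 1 (1,0) count=1: revealed 1 new [(1,0)] -> total=1
Click 2 (0,3) count=0: revealed 9 new [(0,2) (0,3) (0,4) (1,2) (1,3) (1,4) (2,2) (2,3) (2,4)] -> total=10
Click 3 (3,2) count=1: revealed 1 new [(3,2)] -> total=11
Click 4 (2,5) count=2: revealed 1 new [(2,5)] -> total=12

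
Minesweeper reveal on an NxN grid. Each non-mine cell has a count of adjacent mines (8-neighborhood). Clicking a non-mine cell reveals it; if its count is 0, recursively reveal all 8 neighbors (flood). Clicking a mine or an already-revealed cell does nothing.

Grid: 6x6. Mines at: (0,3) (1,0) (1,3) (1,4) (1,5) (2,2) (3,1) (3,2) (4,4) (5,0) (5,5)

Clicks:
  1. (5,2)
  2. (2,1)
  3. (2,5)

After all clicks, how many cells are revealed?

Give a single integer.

Click 1 (5,2) count=0: revealed 6 new [(4,1) (4,2) (4,3) (5,1) (5,2) (5,3)] -> total=6
Click 2 (2,1) count=4: revealed 1 new [(2,1)] -> total=7
Click 3 (2,5) count=2: revealed 1 new [(2,5)] -> total=8

Answer: 8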